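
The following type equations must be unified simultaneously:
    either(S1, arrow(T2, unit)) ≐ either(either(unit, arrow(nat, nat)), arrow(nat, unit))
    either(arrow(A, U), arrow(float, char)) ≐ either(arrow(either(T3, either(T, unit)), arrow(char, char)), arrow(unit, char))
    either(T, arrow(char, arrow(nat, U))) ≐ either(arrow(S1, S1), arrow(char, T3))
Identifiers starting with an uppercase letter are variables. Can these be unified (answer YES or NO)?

Decompose either/2: S1 ≐ either(unit, arrow(nat, nat)),  arrow(T2, unit) ≐ arrow(nat, unit).
Bind S1 := either(unit, arrow(nat, nat)); substituting into the one remaining equation that mentions S1 gives: either(T, arrow(char, arrow(nat, U))) ≐ either(arrow(either(unit, arrow(nat, nat)), either(unit, arrow(nat, nat))), arrow(char, T3)).
Decompose arrow/2: T2 ≐ nat,  unit ≐ unit.
Bind T2 := nat; no other remaining equation mentions T2.
Delete trivial equation unit ≐ unit.
Decompose either/2: arrow(A, U) ≐ arrow(either(T3, either(T, unit)), arrow(char, char)),  arrow(float, char) ≐ arrow(unit, char).
Decompose arrow/2: A ≐ either(T3, either(T, unit)),  U ≐ arrow(char, char).
Bind A := either(T3, either(T, unit)); no other remaining equation mentions A.
Bind U := arrow(char, char); substituting into the one remaining equation that mentions U gives: either(T, arrow(char, arrow(nat, arrow(char, char)))) ≐ either(arrow(either(unit, arrow(nat, nat)), either(unit, arrow(nat, nat))), arrow(char, T3)).
Decompose arrow/2: float ≐ unit,  char ≐ char.
Clash: constants float and unit differ; no unifier exists.

NO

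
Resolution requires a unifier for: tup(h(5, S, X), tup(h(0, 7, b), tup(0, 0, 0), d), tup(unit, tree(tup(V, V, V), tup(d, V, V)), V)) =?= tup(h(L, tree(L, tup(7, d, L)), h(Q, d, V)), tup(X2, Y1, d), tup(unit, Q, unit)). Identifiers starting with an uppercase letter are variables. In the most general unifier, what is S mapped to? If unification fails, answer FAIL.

tree(5, tup(7, d, 5))

Decompose tup/3: h(5, S, X) =?= h(L, tree(L, tup(7, d, L)), h(Q, d, V)),  tup(h(0, 7, b), tup(0, 0, 0), d) =?= tup(X2, Y1, d),  tup(unit, tree(tup(V, V, V), tup(d, V, V)), V) =?= tup(unit, Q, unit).
Decompose h/3: 5 =?= L,  S =?= tree(L, tup(7, d, L)),  X =?= h(Q, d, V).
Bind L := 5; substituting into the one remaining equation that mentions L gives: S =?= tree(5, tup(7, d, 5)).
Bind S := tree(5, tup(7, d, 5)); no other remaining equation mentions S.
Bind X := h(Q, d, V); no other remaining equation mentions X.
Decompose tup/3: h(0, 7, b) =?= X2,  tup(0, 0, 0) =?= Y1,  d =?= d.
Bind X2 := h(0, 7, b); no other remaining equation mentions X2.
Bind Y1 := tup(0, 0, 0); no other remaining equation mentions Y1.
Delete trivial equation d =?= d.
Decompose tup/3: unit =?= unit,  tree(tup(V, V, V), tup(d, V, V)) =?= Q,  V =?= unit.
Delete trivial equation unit =?= unit.
Bind Q := tree(tup(V, V, V), tup(d, V, V)); no other remaining equation mentions Q. Substituting into the earlier binding gives X := h(tree(tup(V, V, V), tup(d, V, V)), d, V).
Bind V := unit. Substituting into the earlier bindings gives X := h(tree(tup(unit, unit, unit), tup(d, unit, unit)), d, unit), Q := tree(tup(unit, unit, unit), tup(d, unit, unit)).
MGU = { L := 5, S := tree(5, tup(7, d, 5)), X := h(tree(tup(unit, unit, unit), tup(d, unit, unit)), d, unit), X2 := h(0, 7, b), Y1 := tup(0, 0, 0), Q := tree(tup(unit, unit, unit), tup(d, unit, unit)), V := unit }, so S := tree(5, tup(7, d, 5)).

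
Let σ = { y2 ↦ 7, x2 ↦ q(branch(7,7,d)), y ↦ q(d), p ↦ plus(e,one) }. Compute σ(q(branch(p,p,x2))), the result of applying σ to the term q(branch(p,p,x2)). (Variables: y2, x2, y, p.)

q(branch(plus(e,one),plus(e,one),q(branch(7,7,d))))

Replace each occurrence of x2 with q(branch(7,7,d)).
Replace each occurrence of p with plus(e,one).
Result: q(branch(plus(e,one),plus(e,one),q(branch(7,7,d)))).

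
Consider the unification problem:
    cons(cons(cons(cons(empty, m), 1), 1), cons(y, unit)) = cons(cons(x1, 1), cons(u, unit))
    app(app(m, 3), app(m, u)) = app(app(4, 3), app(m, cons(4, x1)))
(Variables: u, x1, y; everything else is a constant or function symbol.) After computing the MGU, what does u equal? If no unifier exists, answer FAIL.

FAIL

Decompose cons/2: cons(cons(cons(empty, m), 1), 1) = cons(x1, 1),  cons(y, unit) = cons(u, unit).
Decompose cons/2: cons(cons(empty, m), 1) = x1,  1 = 1.
Bind x1 := cons(cons(empty, m), 1); substituting into the one remaining equation that mentions x1 gives: app(app(m, 3), app(m, u)) = app(app(4, 3), app(m, cons(4, cons(cons(empty, m), 1)))).
Delete trivial equation 1 = 1.
Decompose cons/2: y = u,  unit = unit.
Bind y := u; no other remaining equation mentions y.
Delete trivial equation unit = unit.
Decompose app/2: app(m, 3) = app(4, 3),  app(m, u) = app(m, cons(4, cons(cons(empty, m), 1))).
Decompose app/2: m = 4,  3 = 3.
Clash: constants m and 4 differ; no unifier exists.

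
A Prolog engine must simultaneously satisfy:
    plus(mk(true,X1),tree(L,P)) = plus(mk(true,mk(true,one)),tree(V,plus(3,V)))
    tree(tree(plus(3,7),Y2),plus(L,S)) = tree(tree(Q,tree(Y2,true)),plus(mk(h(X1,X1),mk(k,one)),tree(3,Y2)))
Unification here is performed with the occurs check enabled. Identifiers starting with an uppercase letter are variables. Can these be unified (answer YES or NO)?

Decompose plus/2: mk(true,X1) = mk(true,mk(true,one)),  tree(L,P) = tree(V,plus(3,V)).
Decompose mk/2: true = true,  X1 = mk(true,one).
Delete trivial equation true = true.
Bind X1 := mk(true,one); substituting into the one remaining equation that mentions X1 gives: tree(tree(plus(3,7),Y2),plus(L,S)) = tree(tree(Q,tree(Y2,true)),plus(mk(h(mk(true,one),mk(true,one)),mk(k,one)),tree(3,Y2))).
Decompose tree/2: L = V,  P = plus(3,V).
Bind L := V; substituting into the one remaining equation that mentions L gives: tree(tree(plus(3,7),Y2),plus(V,S)) = tree(tree(Q,tree(Y2,true)),plus(mk(h(mk(true,one),mk(true,one)),mk(k,one)),tree(3,Y2))).
Bind P := plus(3,V); no other remaining equation mentions P.
Decompose tree/2: tree(plus(3,7),Y2) = tree(Q,tree(Y2,true)),  plus(V,S) = plus(mk(h(mk(true,one),mk(true,one)),mk(k,one)),tree(3,Y2)).
Decompose tree/2: plus(3,7) = Q,  Y2 = tree(Y2,true).
Bind Q := plus(3,7); no other remaining equation mentions Q.
Occurs check fails: Y2 occurs in tree(Y2,true); the equation Y2 = tree(Y2,true) has no finite solution.

NO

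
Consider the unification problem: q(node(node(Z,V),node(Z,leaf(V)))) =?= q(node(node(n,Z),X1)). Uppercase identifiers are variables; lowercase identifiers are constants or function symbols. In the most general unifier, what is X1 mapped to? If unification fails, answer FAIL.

node(n,leaf(n))

Decompose q/1: node(node(Z,V),node(Z,leaf(V))) =?= node(node(n,Z),X1).
Decompose node/2: node(Z,V) =?= node(n,Z),  node(Z,leaf(V)) =?= X1.
Decompose node/2: Z =?= n,  V =?= Z.
Bind Z := n; substituting into the remaining equations gives: V =?= n,  node(n,leaf(V)) =?= X1.
Bind V := n; substituting into the remaining equation gives: node(n,leaf(n)) =?= X1.
Bind X1 := node(n,leaf(n)).
MGU = { Z ↦ n, V ↦ n, X1 ↦ node(n,leaf(n)) }, so X1 ↦ node(n,leaf(n)).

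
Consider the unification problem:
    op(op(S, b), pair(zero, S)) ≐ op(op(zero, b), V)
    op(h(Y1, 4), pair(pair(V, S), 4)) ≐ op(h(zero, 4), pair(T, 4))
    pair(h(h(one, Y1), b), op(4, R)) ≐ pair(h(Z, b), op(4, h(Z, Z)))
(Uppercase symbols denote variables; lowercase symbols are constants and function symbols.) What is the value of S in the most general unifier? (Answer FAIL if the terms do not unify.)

zero

Decompose op/2: op(S, b) ≐ op(zero, b),  pair(zero, S) ≐ V.
Decompose op/2: S ≐ zero,  b ≐ b.
Bind S := zero; substituting into the 2 remaining equations that mention S gives: pair(zero, zero) ≐ V,  op(h(Y1, 4), pair(pair(V, zero), 4)) ≐ op(h(zero, 4), pair(T, 4)).
Delete trivial equation b ≐ b.
Bind V := pair(zero, zero); substituting into the one remaining equation that mentions V gives: op(h(Y1, 4), pair(pair(pair(zero, zero), zero), 4)) ≐ op(h(zero, 4), pair(T, 4)).
Decompose op/2: h(Y1, 4) ≐ h(zero, 4),  pair(pair(pair(zero, zero), zero), 4) ≐ pair(T, 4).
Decompose h/2: Y1 ≐ zero,  4 ≐ 4.
Bind Y1 := zero; substituting into the one remaining equation that mentions Y1 gives: pair(h(h(one, zero), b), op(4, R)) ≐ pair(h(Z, b), op(4, h(Z, Z))).
Delete trivial equation 4 ≐ 4.
Decompose pair/2: pair(pair(zero, zero), zero) ≐ T,  4 ≐ 4.
Bind T := pair(pair(zero, zero), zero); no other remaining equation mentions T.
Delete trivial equation 4 ≐ 4.
Decompose pair/2: h(h(one, zero), b) ≐ h(Z, b),  op(4, R) ≐ op(4, h(Z, Z)).
Decompose h/2: h(one, zero) ≐ Z,  b ≐ b.
Bind Z := h(one, zero); substituting into the one remaining equation that mentions Z gives: op(4, R) ≐ op(4, h(h(one, zero), h(one, zero))).
Delete trivial equation b ≐ b.
Decompose op/2: 4 ≐ 4,  R ≐ h(h(one, zero), h(one, zero)).
Delete trivial equation 4 ≐ 4.
Bind R := h(h(one, zero), h(one, zero)).
MGU = { S := zero, V := pair(zero, zero), Y1 := zero, T := pair(pair(zero, zero), zero), Z := h(one, zero), R := h(h(one, zero), h(one, zero)) }, so S := zero.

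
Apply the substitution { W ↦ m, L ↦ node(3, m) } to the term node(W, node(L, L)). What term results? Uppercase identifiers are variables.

Replace each occurrence of W with m.
Replace each occurrence of L with node(3, m).
Result: node(m, node(node(3, m), node(3, m))).

node(m, node(node(3, m), node(3, m)))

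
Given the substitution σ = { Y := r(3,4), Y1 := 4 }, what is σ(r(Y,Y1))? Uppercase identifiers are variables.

r(r(3,4),4)

Replace each occurrence of Y with r(3,4).
Replace each occurrence of Y1 with 4.
Result: r(r(3,4),4).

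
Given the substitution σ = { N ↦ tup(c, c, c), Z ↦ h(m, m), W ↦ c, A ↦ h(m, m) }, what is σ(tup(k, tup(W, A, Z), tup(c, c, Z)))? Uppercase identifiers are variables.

Replace each occurrence of Z with h(m, m).
Replace each occurrence of W with c.
Replace each occurrence of A with h(m, m).
Result: tup(k, tup(c, h(m, m), h(m, m)), tup(c, c, h(m, m))).

tup(k, tup(c, h(m, m), h(m, m)), tup(c, c, h(m, m)))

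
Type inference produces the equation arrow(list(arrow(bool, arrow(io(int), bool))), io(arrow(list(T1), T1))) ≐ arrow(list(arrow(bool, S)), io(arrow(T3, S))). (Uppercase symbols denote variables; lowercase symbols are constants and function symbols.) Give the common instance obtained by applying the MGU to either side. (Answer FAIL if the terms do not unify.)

arrow(list(arrow(bool, arrow(io(int), bool))), io(arrow(list(arrow(io(int), bool)), arrow(io(int), bool))))

Decompose arrow/2: list(arrow(bool, arrow(io(int), bool))) ≐ list(arrow(bool, S)),  io(arrow(list(T1), T1)) ≐ io(arrow(T3, S)).
Decompose list/1: arrow(bool, arrow(io(int), bool)) ≐ arrow(bool, S).
Decompose arrow/2: bool ≐ bool,  arrow(io(int), bool) ≐ S.
Delete trivial equation bool ≐ bool.
Bind S := arrow(io(int), bool); substituting into the remaining equation gives: io(arrow(list(T1), T1)) ≐ io(arrow(T3, arrow(io(int), bool))).
Decompose io/1: arrow(list(T1), T1) ≐ arrow(T3, arrow(io(int), bool)).
Decompose arrow/2: list(T1) ≐ T3,  T1 ≐ arrow(io(int), bool).
Bind T3 := list(T1); no other remaining equation mentions T3.
Bind T1 := arrow(io(int), bool). Substituting into the earlier binding gives T3 := list(arrow(io(int), bool)).
Applying the MGU to either side gives arrow(list(arrow(bool, arrow(io(int), bool))), io(arrow(list(arrow(io(int), bool)), arrow(io(int), bool)))).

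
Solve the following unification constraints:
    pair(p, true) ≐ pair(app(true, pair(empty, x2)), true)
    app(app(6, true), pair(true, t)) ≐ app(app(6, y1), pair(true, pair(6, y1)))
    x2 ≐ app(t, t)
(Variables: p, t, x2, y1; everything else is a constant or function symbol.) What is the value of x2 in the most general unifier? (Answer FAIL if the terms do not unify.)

app(pair(6, true), pair(6, true))

Decompose pair/2: p ≐ app(true, pair(empty, x2)),  true ≐ true.
Bind p := app(true, pair(empty, x2)); no other remaining equation mentions p.
Delete trivial equation true ≐ true.
Decompose app/2: app(6, true) ≐ app(6, y1),  pair(true, t) ≐ pair(true, pair(6, y1)).
Decompose app/2: 6 ≐ 6,  true ≐ y1.
Delete trivial equation 6 ≐ 6.
Bind y1 := true; substituting into the one remaining equation that mentions y1 gives: pair(true, t) ≐ pair(true, pair(6, true)).
Decompose pair/2: true ≐ true,  t ≐ pair(6, true).
Delete trivial equation true ≐ true.
Bind t := pair(6, true); substituting into the remaining equation gives: x2 ≐ app(pair(6, true), pair(6, true)).
Bind x2 := app(pair(6, true), pair(6, true)). Substituting into the earlier binding gives p := app(true, pair(empty, app(pair(6, true), pair(6, true)))).
MGU = { p -> app(true, pair(empty, app(pair(6, true), pair(6, true)))), y1 -> true, t -> pair(6, true), x2 -> app(pair(6, true), pair(6, true)) }, so x2 -> app(pair(6, true), pair(6, true)).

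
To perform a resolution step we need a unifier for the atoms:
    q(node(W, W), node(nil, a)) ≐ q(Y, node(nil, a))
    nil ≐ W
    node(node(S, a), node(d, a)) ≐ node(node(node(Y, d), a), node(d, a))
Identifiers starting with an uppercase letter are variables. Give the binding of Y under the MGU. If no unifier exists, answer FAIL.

node(nil, nil)

Decompose q/2: node(W, W) ≐ Y,  node(nil, a) ≐ node(nil, a).
Bind Y := node(W, W); substituting into the one remaining equation that mentions Y gives: node(node(S, a), node(d, a)) ≐ node(node(node(node(W, W), d), a), node(d, a)).
Delete trivial equation node(nil, a) ≐ node(nil, a).
Bind W := nil; substituting into the remaining equation gives: node(node(S, a), node(d, a)) ≐ node(node(node(node(nil, nil), d), a), node(d, a)). Substituting into the earlier binding gives Y := node(nil, nil).
Decompose node/2: node(S, a) ≐ node(node(node(nil, nil), d), a),  node(d, a) ≐ node(d, a).
Decompose node/2: S ≐ node(node(nil, nil), d),  a ≐ a.
Bind S := node(node(nil, nil), d); no other remaining equation mentions S.
Delete trivial equation a ≐ a.
Delete trivial equation node(d, a) ≐ node(d, a).
MGU = { Y ↦ node(nil, nil), W ↦ nil, S ↦ node(node(nil, nil), d) }, so Y ↦ node(nil, nil).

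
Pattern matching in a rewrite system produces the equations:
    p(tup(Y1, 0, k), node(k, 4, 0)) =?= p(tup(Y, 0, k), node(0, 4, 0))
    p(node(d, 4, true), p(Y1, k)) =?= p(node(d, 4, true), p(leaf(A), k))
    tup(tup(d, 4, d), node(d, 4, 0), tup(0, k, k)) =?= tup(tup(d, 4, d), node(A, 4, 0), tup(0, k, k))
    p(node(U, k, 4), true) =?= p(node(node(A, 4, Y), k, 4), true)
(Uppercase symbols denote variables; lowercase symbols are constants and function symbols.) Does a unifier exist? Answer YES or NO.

Decompose p/2: tup(Y1, 0, k) =?= tup(Y, 0, k),  node(k, 4, 0) =?= node(0, 4, 0).
Decompose tup/3: Y1 =?= Y,  0 =?= 0,  k =?= k.
Bind Y1 := Y; substituting into the one remaining equation that mentions Y1 gives: p(node(d, 4, true), p(Y, k)) =?= p(node(d, 4, true), p(leaf(A), k)).
Delete trivial equation 0 =?= 0.
Delete trivial equation k =?= k.
Decompose node/3: k =?= 0,  4 =?= 4,  0 =?= 0.
Clash: constants k and 0 differ; no unifier exists.

NO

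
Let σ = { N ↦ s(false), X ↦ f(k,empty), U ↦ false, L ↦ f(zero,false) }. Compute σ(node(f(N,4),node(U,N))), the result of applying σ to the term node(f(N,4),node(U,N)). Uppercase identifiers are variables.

node(f(s(false),4),node(false,s(false)))

Replace each occurrence of N with s(false).
Replace each occurrence of U with false.
Result: node(f(s(false),4),node(false,s(false))).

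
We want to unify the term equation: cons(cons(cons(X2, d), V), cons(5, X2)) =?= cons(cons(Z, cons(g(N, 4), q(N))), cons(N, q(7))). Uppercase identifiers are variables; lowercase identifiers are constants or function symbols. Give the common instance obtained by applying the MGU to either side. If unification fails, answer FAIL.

cons(cons(cons(q(7), d), cons(g(5, 4), q(5))), cons(5, q(7)))

Decompose cons/2: cons(cons(X2, d), V) =?= cons(Z, cons(g(N, 4), q(N))),  cons(5, X2) =?= cons(N, q(7)).
Decompose cons/2: cons(X2, d) =?= Z,  V =?= cons(g(N, 4), q(N)).
Bind Z := cons(X2, d); no other remaining equation mentions Z.
Bind V := cons(g(N, 4), q(N)); no other remaining equation mentions V.
Decompose cons/2: 5 =?= N,  X2 =?= q(7).
Bind N := 5; no other remaining equation mentions N. Substituting into the earlier binding gives V := cons(g(5, 4), q(5)).
Bind X2 := q(7). Substituting into the earlier binding gives Z := cons(q(7), d).
Applying the MGU to either side gives cons(cons(cons(q(7), d), cons(g(5, 4), q(5))), cons(5, q(7))).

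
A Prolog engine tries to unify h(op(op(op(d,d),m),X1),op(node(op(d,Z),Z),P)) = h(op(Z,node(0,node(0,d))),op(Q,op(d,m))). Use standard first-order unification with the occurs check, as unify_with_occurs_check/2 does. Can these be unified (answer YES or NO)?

YES

Decompose h/2: op(op(op(d,d),m),X1) = op(Z,node(0,node(0,d))),  op(node(op(d,Z),Z),P) = op(Q,op(d,m)).
Decompose op/2: op(op(d,d),m) = Z,  X1 = node(0,node(0,d)).
Bind Z := op(op(d,d),m); substituting into the one remaining equation that mentions Z gives: op(node(op(d,op(op(d,d),m)),op(op(d,d),m)),P) = op(Q,op(d,m)).
Bind X1 := node(0,node(0,d)); no other remaining equation mentions X1.
Decompose op/2: node(op(d,op(op(d,d),m)),op(op(d,d),m)) = Q,  P = op(d,m).
Bind Q := node(op(d,op(op(d,d),m)),op(op(d,d),m)); no other remaining equation mentions Q.
Bind P := op(d,m).
No equations remain and no clash or occurs-check failure arose, so a unifier exists.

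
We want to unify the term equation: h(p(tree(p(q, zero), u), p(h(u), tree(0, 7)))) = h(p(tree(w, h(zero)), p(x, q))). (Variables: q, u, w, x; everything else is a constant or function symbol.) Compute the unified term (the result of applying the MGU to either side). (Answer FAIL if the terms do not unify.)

Decompose h/1: p(tree(p(q, zero), u), p(h(u), tree(0, 7))) = p(tree(w, h(zero)), p(x, q)).
Decompose p/2: tree(p(q, zero), u) = tree(w, h(zero)),  p(h(u), tree(0, 7)) = p(x, q).
Decompose tree/2: p(q, zero) = w,  u = h(zero).
Bind w := p(q, zero); no other remaining equation mentions w.
Bind u := h(zero); substituting into the remaining equation gives: p(h(h(zero)), tree(0, 7)) = p(x, q).
Decompose p/2: h(h(zero)) = x,  tree(0, 7) = q.
Bind x := h(h(zero)); no other remaining equation mentions x.
Bind q := tree(0, 7). Substituting into the earlier binding gives w := p(tree(0, 7), zero).
Applying the MGU to either side gives h(p(tree(p(tree(0, 7), zero), h(zero)), p(h(h(zero)), tree(0, 7)))).

h(p(tree(p(tree(0, 7), zero), h(zero)), p(h(h(zero)), tree(0, 7))))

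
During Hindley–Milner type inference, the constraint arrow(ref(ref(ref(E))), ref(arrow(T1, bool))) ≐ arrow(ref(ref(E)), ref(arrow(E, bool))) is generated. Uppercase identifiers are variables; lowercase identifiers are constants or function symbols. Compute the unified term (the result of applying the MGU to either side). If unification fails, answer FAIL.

Decompose arrow/2: ref(ref(ref(E))) ≐ ref(ref(E)),  ref(arrow(T1, bool)) ≐ ref(arrow(E, bool)).
Decompose ref/1: ref(ref(E)) ≐ ref(E).
Decompose ref/1: ref(E) ≐ E.
Occurs check fails: E occurs in ref(E); the equation E ≐ ref(E) has no finite solution.

FAIL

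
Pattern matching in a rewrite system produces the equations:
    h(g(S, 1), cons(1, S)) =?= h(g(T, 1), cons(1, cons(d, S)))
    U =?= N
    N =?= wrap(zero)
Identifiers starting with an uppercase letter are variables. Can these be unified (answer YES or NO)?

Decompose h/2: g(S, 1) =?= g(T, 1),  cons(1, S) =?= cons(1, cons(d, S)).
Decompose g/2: S =?= T,  1 =?= 1.
Bind S := T; substituting into the one remaining equation that mentions S gives: cons(1, T) =?= cons(1, cons(d, T)).
Delete trivial equation 1 =?= 1.
Decompose cons/2: 1 =?= 1,  T =?= cons(d, T).
Delete trivial equation 1 =?= 1.
Occurs check fails: T occurs in cons(d, T); the equation T =?= cons(d, T) has no finite solution.

NO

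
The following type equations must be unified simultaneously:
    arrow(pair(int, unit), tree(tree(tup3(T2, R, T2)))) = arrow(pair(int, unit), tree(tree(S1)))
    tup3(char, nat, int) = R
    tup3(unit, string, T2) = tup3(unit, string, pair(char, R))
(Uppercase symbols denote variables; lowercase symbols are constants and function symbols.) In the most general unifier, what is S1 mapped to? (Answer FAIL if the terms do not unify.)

Decompose arrow/2: pair(int, unit) = pair(int, unit),  tree(tree(tup3(T2, R, T2))) = tree(tree(S1)).
Delete trivial equation pair(int, unit) = pair(int, unit).
Decompose tree/1: tree(tup3(T2, R, T2)) = tree(S1).
Decompose tree/1: tup3(T2, R, T2) = S1.
Bind S1 := tup3(T2, R, T2); no other remaining equation mentions S1.
Bind R := tup3(char, nat, int); substituting into the remaining equation gives: tup3(unit, string, T2) = tup3(unit, string, pair(char, tup3(char, nat, int))). Substituting into the earlier binding gives S1 := tup3(T2, tup3(char, nat, int), T2).
Decompose tup3/3: unit = unit,  string = string,  T2 = pair(char, tup3(char, nat, int)).
Delete trivial equation unit = unit.
Delete trivial equation string = string.
Bind T2 := pair(char, tup3(char, nat, int)). Substituting into the earlier binding gives S1 := tup3(pair(char, tup3(char, nat, int)), tup3(char, nat, int), pair(char, tup3(char, nat, int))).
MGU = { S1 := tup3(pair(char, tup3(char, nat, int)), tup3(char, nat, int), pair(char, tup3(char, nat, int))), R := tup3(char, nat, int), T2 := pair(char, tup3(char, nat, int)) }, so S1 := tup3(pair(char, tup3(char, nat, int)), tup3(char, nat, int), pair(char, tup3(char, nat, int))).

tup3(pair(char, tup3(char, nat, int)), tup3(char, nat, int), pair(char, tup3(char, nat, int)))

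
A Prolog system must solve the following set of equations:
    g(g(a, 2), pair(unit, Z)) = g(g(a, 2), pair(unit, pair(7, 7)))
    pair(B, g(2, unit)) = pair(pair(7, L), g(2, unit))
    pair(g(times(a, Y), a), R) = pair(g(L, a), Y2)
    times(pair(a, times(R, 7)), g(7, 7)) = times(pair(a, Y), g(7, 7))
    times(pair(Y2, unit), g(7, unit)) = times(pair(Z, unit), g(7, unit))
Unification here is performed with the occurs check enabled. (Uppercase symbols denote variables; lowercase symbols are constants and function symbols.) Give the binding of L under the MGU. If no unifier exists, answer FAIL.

times(a, times(pair(7, 7), 7))

Decompose g/2: g(a, 2) = g(a, 2),  pair(unit, Z) = pair(unit, pair(7, 7)).
Delete trivial equation g(a, 2) = g(a, 2).
Decompose pair/2: unit = unit,  Z = pair(7, 7).
Delete trivial equation unit = unit.
Bind Z := pair(7, 7); substituting into the one remaining equation that mentions Z gives: times(pair(Y2, unit), g(7, unit)) = times(pair(pair(7, 7), unit), g(7, unit)).
Decompose pair/2: B = pair(7, L),  g(2, unit) = g(2, unit).
Bind B := pair(7, L); no other remaining equation mentions B.
Delete trivial equation g(2, unit) = g(2, unit).
Decompose pair/2: g(times(a, Y), a) = g(L, a),  R = Y2.
Decompose g/2: times(a, Y) = L,  a = a.
Bind L := times(a, Y); no other remaining equation mentions L. Substituting into the earlier binding gives B := pair(7, times(a, Y)).
Delete trivial equation a = a.
Bind R := Y2; substituting into the one remaining equation that mentions R gives: times(pair(a, times(Y2, 7)), g(7, 7)) = times(pair(a, Y), g(7, 7)).
Decompose times/2: pair(a, times(Y2, 7)) = pair(a, Y),  g(7, 7) = g(7, 7).
Decompose pair/2: a = a,  times(Y2, 7) = Y.
Delete trivial equation a = a.
Bind Y := times(Y2, 7); no other remaining equation mentions Y. Substituting into the earlier bindings gives B := pair(7, times(a, times(Y2, 7))), L := times(a, times(Y2, 7)).
Delete trivial equation g(7, 7) = g(7, 7).
Decompose times/2: pair(Y2, unit) = pair(pair(7, 7), unit),  g(7, unit) = g(7, unit).
Decompose pair/2: Y2 = pair(7, 7),  unit = unit.
Bind Y2 := pair(7, 7); no other remaining equation mentions Y2. Substituting into the earlier bindings gives B := pair(7, times(a, times(pair(7, 7), 7))), L := times(a, times(pair(7, 7), 7)), R := pair(7, 7), Y := times(pair(7, 7), 7).
Delete trivial equation unit = unit.
Delete trivial equation g(7, unit) = g(7, unit).
MGU = { Z ↦ pair(7, 7), B ↦ pair(7, times(a, times(pair(7, 7), 7))), L ↦ times(a, times(pair(7, 7), 7)), R ↦ pair(7, 7), Y ↦ times(pair(7, 7), 7), Y2 ↦ pair(7, 7) }, so L ↦ times(a, times(pair(7, 7), 7)).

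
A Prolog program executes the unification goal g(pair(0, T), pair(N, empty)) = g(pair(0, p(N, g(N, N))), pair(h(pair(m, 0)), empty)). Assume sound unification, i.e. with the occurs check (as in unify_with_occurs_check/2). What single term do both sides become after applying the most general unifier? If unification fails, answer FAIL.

Decompose g/2: pair(0, T) = pair(0, p(N, g(N, N))),  pair(N, empty) = pair(h(pair(m, 0)), empty).
Decompose pair/2: 0 = 0,  T = p(N, g(N, N)).
Delete trivial equation 0 = 0.
Bind T := p(N, g(N, N)); no other remaining equation mentions T.
Decompose pair/2: N = h(pair(m, 0)),  empty = empty.
Bind N := h(pair(m, 0)); no other remaining equation mentions N. Substituting into the earlier binding gives T := p(h(pair(m, 0)), g(h(pair(m, 0)), h(pair(m, 0)))).
Delete trivial equation empty = empty.
Applying the MGU to either side gives g(pair(0, p(h(pair(m, 0)), g(h(pair(m, 0)), h(pair(m, 0))))), pair(h(pair(m, 0)), empty)).

g(pair(0, p(h(pair(m, 0)), g(h(pair(m, 0)), h(pair(m, 0))))), pair(h(pair(m, 0)), empty))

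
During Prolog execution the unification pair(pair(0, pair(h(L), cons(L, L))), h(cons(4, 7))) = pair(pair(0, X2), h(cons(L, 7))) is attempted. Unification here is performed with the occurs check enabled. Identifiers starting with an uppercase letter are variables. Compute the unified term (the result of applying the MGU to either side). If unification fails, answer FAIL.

pair(pair(0, pair(h(4), cons(4, 4))), h(cons(4, 7)))

Decompose pair/2: pair(0, pair(h(L), cons(L, L))) = pair(0, X2),  h(cons(4, 7)) = h(cons(L, 7)).
Decompose pair/2: 0 = 0,  pair(h(L), cons(L, L)) = X2.
Delete trivial equation 0 = 0.
Bind X2 := pair(h(L), cons(L, L)); no other remaining equation mentions X2.
Decompose h/1: cons(4, 7) = cons(L, 7).
Decompose cons/2: 4 = L,  7 = 7.
Bind L := 4; no other remaining equation mentions L. Substituting into the earlier binding gives X2 := pair(h(4), cons(4, 4)).
Delete trivial equation 7 = 7.
Applying the MGU to either side gives pair(pair(0, pair(h(4), cons(4, 4))), h(cons(4, 7))).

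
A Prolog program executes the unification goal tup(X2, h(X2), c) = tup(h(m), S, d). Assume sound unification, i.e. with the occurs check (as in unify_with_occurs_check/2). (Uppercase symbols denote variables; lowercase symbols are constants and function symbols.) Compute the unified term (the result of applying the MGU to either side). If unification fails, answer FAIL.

FAIL

Decompose tup/3: X2 = h(m),  h(X2) = S,  c = d.
Bind X2 := h(m); substituting into the one remaining equation that mentions X2 gives: h(h(m)) = S.
Bind S := h(h(m)); no other remaining equation mentions S.
Clash: constants c and d differ; no unifier exists.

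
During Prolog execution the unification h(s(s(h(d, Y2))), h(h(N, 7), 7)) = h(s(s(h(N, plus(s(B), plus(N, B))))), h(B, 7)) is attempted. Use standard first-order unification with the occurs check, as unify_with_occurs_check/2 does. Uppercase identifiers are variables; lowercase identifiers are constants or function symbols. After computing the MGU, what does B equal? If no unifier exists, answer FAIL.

Decompose h/2: s(s(h(d, Y2))) = s(s(h(N, plus(s(B), plus(N, B))))),  h(h(N, 7), 7) = h(B, 7).
Decompose s/1: s(h(d, Y2)) = s(h(N, plus(s(B), plus(N, B)))).
Decompose s/1: h(d, Y2) = h(N, plus(s(B), plus(N, B))).
Decompose h/2: d = N,  Y2 = plus(s(B), plus(N, B)).
Bind N := d; substituting into the remaining equations gives: Y2 = plus(s(B), plus(d, B)),  h(h(d, 7), 7) = h(B, 7).
Bind Y2 := plus(s(B), plus(d, B)); no other remaining equation mentions Y2.
Decompose h/2: h(d, 7) = B,  7 = 7.
Bind B := h(d, 7); no other remaining equation mentions B. Substituting into the earlier binding gives Y2 := plus(s(h(d, 7)), plus(d, h(d, 7))).
Delete trivial equation 7 = 7.
MGU = { N -> d, Y2 -> plus(s(h(d, 7)), plus(d, h(d, 7))), B -> h(d, 7) }, so B -> h(d, 7).

h(d, 7)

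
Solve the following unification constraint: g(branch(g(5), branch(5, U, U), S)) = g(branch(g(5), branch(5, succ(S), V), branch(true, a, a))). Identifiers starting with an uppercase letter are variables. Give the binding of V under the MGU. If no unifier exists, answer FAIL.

succ(branch(true, a, a))

Decompose g/1: branch(g(5), branch(5, U, U), S) = branch(g(5), branch(5, succ(S), V), branch(true, a, a)).
Decompose branch/3: g(5) = g(5),  branch(5, U, U) = branch(5, succ(S), V),  S = branch(true, a, a).
Delete trivial equation g(5) = g(5).
Decompose branch/3: 5 = 5,  U = succ(S),  U = V.
Delete trivial equation 5 = 5.
Bind U := succ(S); substituting into the one remaining equation that mentions U gives: succ(S) = V.
Bind V := succ(S); no other remaining equation mentions V.
Bind S := branch(true, a, a). Substituting into the earlier bindings gives U := succ(branch(true, a, a)), V := succ(branch(true, a, a)).
MGU = { U ↦ succ(branch(true, a, a)), V ↦ succ(branch(true, a, a)), S ↦ branch(true, a, a) }, so V ↦ succ(branch(true, a, a)).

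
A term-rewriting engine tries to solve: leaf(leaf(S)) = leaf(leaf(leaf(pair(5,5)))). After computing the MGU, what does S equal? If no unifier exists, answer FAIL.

leaf(pair(5,5))

Decompose leaf/1: leaf(S) = leaf(leaf(pair(5,5))).
Decompose leaf/1: S = leaf(pair(5,5)).
Bind S := leaf(pair(5,5)).
MGU = { S := leaf(pair(5,5)) }, so S := leaf(pair(5,5)).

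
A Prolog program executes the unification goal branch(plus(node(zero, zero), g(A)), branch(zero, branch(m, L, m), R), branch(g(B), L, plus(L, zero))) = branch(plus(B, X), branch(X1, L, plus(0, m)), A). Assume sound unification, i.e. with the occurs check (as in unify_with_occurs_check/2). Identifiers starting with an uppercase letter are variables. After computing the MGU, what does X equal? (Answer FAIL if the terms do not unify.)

Decompose branch/3: plus(node(zero, zero), g(A)) = plus(B, X),  branch(zero, branch(m, L, m), R) = branch(X1, L, plus(0, m)),  branch(g(B), L, plus(L, zero)) = A.
Decompose plus/2: node(zero, zero) = B,  g(A) = X.
Bind B := node(zero, zero); substituting into the one remaining equation that mentions B gives: branch(g(node(zero, zero)), L, plus(L, zero)) = A.
Bind X := g(A); no other remaining equation mentions X.
Decompose branch/3: zero = X1,  branch(m, L, m) = L,  R = plus(0, m).
Bind X1 := zero; no other remaining equation mentions X1.
Occurs check fails: L occurs in branch(m, L, m); the equation L = branch(m, L, m) has no finite solution.

FAIL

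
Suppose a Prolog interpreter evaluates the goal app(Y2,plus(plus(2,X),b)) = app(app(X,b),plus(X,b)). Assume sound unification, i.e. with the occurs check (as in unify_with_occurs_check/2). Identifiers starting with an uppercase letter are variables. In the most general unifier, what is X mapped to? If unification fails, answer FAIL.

FAIL

Decompose app/2: Y2 = app(X,b),  plus(plus(2,X),b) = plus(X,b).
Bind Y2 := app(X,b); no other remaining equation mentions Y2.
Decompose plus/2: plus(2,X) = X,  b = b.
Occurs check fails: X occurs in plus(2,X); the equation X = plus(2,X) has no finite solution.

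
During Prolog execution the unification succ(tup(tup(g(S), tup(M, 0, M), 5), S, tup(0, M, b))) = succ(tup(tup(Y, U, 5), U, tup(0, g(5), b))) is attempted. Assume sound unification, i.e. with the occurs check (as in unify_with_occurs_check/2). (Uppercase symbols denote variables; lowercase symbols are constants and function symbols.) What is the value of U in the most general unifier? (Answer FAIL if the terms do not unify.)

tup(g(5), 0, g(5))

Decompose succ/1: tup(tup(g(S), tup(M, 0, M), 5), S, tup(0, M, b)) = tup(tup(Y, U, 5), U, tup(0, g(5), b)).
Decompose tup/3: tup(g(S), tup(M, 0, M), 5) = tup(Y, U, 5),  S = U,  tup(0, M, b) = tup(0, g(5), b).
Decompose tup/3: g(S) = Y,  tup(M, 0, M) = U,  5 = 5.
Bind Y := g(S); no other remaining equation mentions Y.
Bind U := tup(M, 0, M); substituting into the one remaining equation that mentions U gives: S = tup(M, 0, M).
Delete trivial equation 5 = 5.
Bind S := tup(M, 0, M); no other remaining equation mentions S. Substituting into the earlier binding gives Y := g(tup(M, 0, M)).
Decompose tup/3: 0 = 0,  M = g(5),  b = b.
Delete trivial equation 0 = 0.
Bind M := g(5); no other remaining equation mentions M. Substituting into the earlier bindings gives Y := g(tup(g(5), 0, g(5))), U := tup(g(5), 0, g(5)), S := tup(g(5), 0, g(5)).
Delete trivial equation b = b.
MGU = { Y ↦ g(tup(g(5), 0, g(5))), U ↦ tup(g(5), 0, g(5)), S ↦ tup(g(5), 0, g(5)), M ↦ g(5) }, so U ↦ tup(g(5), 0, g(5)).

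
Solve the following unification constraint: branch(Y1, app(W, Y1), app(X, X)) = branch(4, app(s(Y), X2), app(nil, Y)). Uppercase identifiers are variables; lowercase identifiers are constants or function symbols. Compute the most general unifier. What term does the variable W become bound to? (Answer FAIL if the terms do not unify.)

s(nil)

Decompose branch/3: Y1 = 4,  app(W, Y1) = app(s(Y), X2),  app(X, X) = app(nil, Y).
Bind Y1 := 4; substituting into the one remaining equation that mentions Y1 gives: app(W, 4) = app(s(Y), X2).
Decompose app/2: W = s(Y),  4 = X2.
Bind W := s(Y); no other remaining equation mentions W.
Bind X2 := 4; no other remaining equation mentions X2.
Decompose app/2: X = nil,  X = Y.
Bind X := nil; substituting into the remaining equation gives: nil = Y.
Bind Y := nil. Substituting into the earlier binding gives W := s(nil).
MGU = { Y1 := 4, W := s(nil), X2 := 4, X := nil, Y := nil }, so W := s(nil).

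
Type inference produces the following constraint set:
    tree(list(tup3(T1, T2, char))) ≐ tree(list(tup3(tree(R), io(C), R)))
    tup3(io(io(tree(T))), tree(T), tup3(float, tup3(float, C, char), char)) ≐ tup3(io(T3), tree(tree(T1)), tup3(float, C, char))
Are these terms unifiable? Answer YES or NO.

NO

Decompose tree/1: list(tup3(T1, T2, char)) ≐ list(tup3(tree(R), io(C), R)).
Decompose list/1: tup3(T1, T2, char) ≐ tup3(tree(R), io(C), R).
Decompose tup3/3: T1 ≐ tree(R),  T2 ≐ io(C),  char ≐ R.
Bind T1 := tree(R); substituting into the one remaining equation that mentions T1 gives: tup3(io(io(tree(T))), tree(T), tup3(float, tup3(float, C, char), char)) ≐ tup3(io(T3), tree(tree(tree(R))), tup3(float, C, char)).
Bind T2 := io(C); no other remaining equation mentions T2.
Bind R := char; substituting into the remaining equation gives: tup3(io(io(tree(T))), tree(T), tup3(float, tup3(float, C, char), char)) ≐ tup3(io(T3), tree(tree(tree(char))), tup3(float, C, char)). Substituting into the earlier binding gives T1 := tree(char).
Decompose tup3/3: io(io(tree(T))) ≐ io(T3),  tree(T) ≐ tree(tree(tree(char))),  tup3(float, tup3(float, C, char), char) ≐ tup3(float, C, char).
Decompose io/1: io(tree(T)) ≐ T3.
Bind T3 := io(tree(T)); no other remaining equation mentions T3.
Decompose tree/1: T ≐ tree(tree(char)).
Bind T := tree(tree(char)); no other remaining equation mentions T. Substituting into the earlier binding gives T3 := io(tree(tree(tree(char)))).
Decompose tup3/3: float ≐ float,  tup3(float, C, char) ≐ C,  char ≐ char.
Delete trivial equation float ≐ float.
Occurs check fails: C occurs in tup3(float, C, char); the equation C ≐ tup3(float, C, char) has no finite solution.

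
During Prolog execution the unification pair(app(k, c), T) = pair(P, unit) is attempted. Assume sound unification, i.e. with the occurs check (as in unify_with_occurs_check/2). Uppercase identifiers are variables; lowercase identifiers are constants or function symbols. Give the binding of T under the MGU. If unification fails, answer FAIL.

unit

Decompose pair/2: app(k, c) = P,  T = unit.
Bind P := app(k, c); no other remaining equation mentions P.
Bind T := unit.
MGU = { P -> app(k, c), T -> unit }, so T -> unit.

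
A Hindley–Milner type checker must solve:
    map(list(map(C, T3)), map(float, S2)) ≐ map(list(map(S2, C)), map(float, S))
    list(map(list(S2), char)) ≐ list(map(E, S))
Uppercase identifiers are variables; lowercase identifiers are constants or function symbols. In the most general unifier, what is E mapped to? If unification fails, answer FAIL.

list(char)

Decompose map/2: list(map(C, T3)) ≐ list(map(S2, C)),  map(float, S2) ≐ map(float, S).
Decompose list/1: map(C, T3) ≐ map(S2, C).
Decompose map/2: C ≐ S2,  T3 ≐ C.
Bind C := S2; substituting into the one remaining equation that mentions C gives: T3 ≐ S2.
Bind T3 := S2; no other remaining equation mentions T3.
Decompose map/2: float ≐ float,  S2 ≐ S.
Delete trivial equation float ≐ float.
Bind S2 := S; substituting into the remaining equation gives: list(map(list(S), char)) ≐ list(map(E, S)). Substituting into the earlier bindings gives C := S, T3 := S.
Decompose list/1: map(list(S), char) ≐ map(E, S).
Decompose map/2: list(S) ≐ E,  char ≐ S.
Bind E := list(S); no other remaining equation mentions E.
Bind S := char. Substituting into the earlier bindings gives C := char, T3 := char, S2 := char, E := list(char).
MGU = { C := char, T3 := char, S2 := char, E := list(char), S := char }, so E := list(char).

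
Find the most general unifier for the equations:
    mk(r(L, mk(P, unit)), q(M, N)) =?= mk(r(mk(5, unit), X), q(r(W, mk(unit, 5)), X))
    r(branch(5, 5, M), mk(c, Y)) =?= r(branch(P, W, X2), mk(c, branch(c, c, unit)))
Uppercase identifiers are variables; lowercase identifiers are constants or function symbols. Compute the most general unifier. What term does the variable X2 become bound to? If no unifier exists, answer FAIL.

r(5, mk(unit, 5))

Decompose mk/2: r(L, mk(P, unit)) =?= r(mk(5, unit), X),  q(M, N) =?= q(r(W, mk(unit, 5)), X).
Decompose r/2: L =?= mk(5, unit),  mk(P, unit) =?= X.
Bind L := mk(5, unit); no other remaining equation mentions L.
Bind X := mk(P, unit); substituting into the one remaining equation that mentions X gives: q(M, N) =?= q(r(W, mk(unit, 5)), mk(P, unit)).
Decompose q/2: M =?= r(W, mk(unit, 5)),  N =?= mk(P, unit).
Bind M := r(W, mk(unit, 5)); substituting into the one remaining equation that mentions M gives: r(branch(5, 5, r(W, mk(unit, 5))), mk(c, Y)) =?= r(branch(P, W, X2), mk(c, branch(c, c, unit))).
Bind N := mk(P, unit); no other remaining equation mentions N.
Decompose r/2: branch(5, 5, r(W, mk(unit, 5))) =?= branch(P, W, X2),  mk(c, Y) =?= mk(c, branch(c, c, unit)).
Decompose branch/3: 5 =?= P,  5 =?= W,  r(W, mk(unit, 5)) =?= X2.
Bind P := 5; no other remaining equation mentions P. Substituting into the earlier bindings gives X := mk(5, unit), N := mk(5, unit).
Bind W := 5; substituting into the one remaining equation that mentions W gives: r(5, mk(unit, 5)) =?= X2. Substituting into the earlier binding gives M := r(5, mk(unit, 5)).
Bind X2 := r(5, mk(unit, 5)); no other remaining equation mentions X2.
Decompose mk/2: c =?= c,  Y =?= branch(c, c, unit).
Delete trivial equation c =?= c.
Bind Y := branch(c, c, unit).
MGU = { L ↦ mk(5, unit), X ↦ mk(5, unit), M ↦ r(5, mk(unit, 5)), N ↦ mk(5, unit), P ↦ 5, W ↦ 5, X2 ↦ r(5, mk(unit, 5)), Y ↦ branch(c, c, unit) }, so X2 ↦ r(5, mk(unit, 5)).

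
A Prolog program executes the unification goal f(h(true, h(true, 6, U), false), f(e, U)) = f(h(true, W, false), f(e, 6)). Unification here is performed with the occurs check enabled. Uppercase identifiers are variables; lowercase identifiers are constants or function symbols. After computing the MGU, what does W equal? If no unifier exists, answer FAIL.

Decompose f/2: h(true, h(true, 6, U), false) = h(true, W, false),  f(e, U) = f(e, 6).
Decompose h/3: true = true,  h(true, 6, U) = W,  false = false.
Delete trivial equation true = true.
Bind W := h(true, 6, U); no other remaining equation mentions W.
Delete trivial equation false = false.
Decompose f/2: e = e,  U = 6.
Delete trivial equation e = e.
Bind U := 6. Substituting into the earlier binding gives W := h(true, 6, 6).
MGU = { W ↦ h(true, 6, 6), U ↦ 6 }, so W ↦ h(true, 6, 6).

h(true, 6, 6)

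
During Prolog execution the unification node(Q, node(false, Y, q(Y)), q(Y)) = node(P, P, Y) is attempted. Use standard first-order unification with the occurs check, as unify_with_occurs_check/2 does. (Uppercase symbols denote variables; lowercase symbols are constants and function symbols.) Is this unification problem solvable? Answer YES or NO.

Decompose node/3: Q = P,  node(false, Y, q(Y)) = P,  q(Y) = Y.
Bind Q := P; no other remaining equation mentions Q.
Bind P := node(false, Y, q(Y)); no other remaining equation mentions P. Substituting into the earlier binding gives Q := node(false, Y, q(Y)).
Occurs check fails: Y occurs in q(Y); the equation Y = q(Y) has no finite solution.

NO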